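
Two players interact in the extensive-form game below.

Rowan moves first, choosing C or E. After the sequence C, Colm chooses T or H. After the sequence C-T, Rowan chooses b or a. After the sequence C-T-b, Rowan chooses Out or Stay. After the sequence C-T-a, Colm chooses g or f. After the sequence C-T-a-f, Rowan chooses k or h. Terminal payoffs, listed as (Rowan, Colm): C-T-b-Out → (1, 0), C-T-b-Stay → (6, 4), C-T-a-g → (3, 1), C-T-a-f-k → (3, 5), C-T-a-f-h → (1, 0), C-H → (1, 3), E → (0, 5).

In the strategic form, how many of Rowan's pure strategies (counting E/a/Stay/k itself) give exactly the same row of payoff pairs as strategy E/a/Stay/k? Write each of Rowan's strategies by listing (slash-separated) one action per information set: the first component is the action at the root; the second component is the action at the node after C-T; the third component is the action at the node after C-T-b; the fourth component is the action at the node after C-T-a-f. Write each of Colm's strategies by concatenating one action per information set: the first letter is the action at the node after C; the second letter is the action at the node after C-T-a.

8

Row for E/a/Stay/k (columns Tg, Tf, Hg, Hf): (0,5) (0,5) (0,5) (0,5).
Under E/a/Stay/k, Rowan's choice at the node after C-T and at the node after C-T-b and at the node after C-T-a-f can never be reached regardless of what Colm does, so varying those choices leaves every outcome unchanged.
Holding the reachable choices fixed and varying the unreachable ones freely already gives 2 × 2 × 2 = 8 equivalent strategies.
No other strategy reproduces this row, so those 8 are the full class: E/b/Out/k, E/b/Out/h, E/b/Stay/k, E/b/Stay/h, E/a/Out/k, E/a/Out/h, E/a/Stay/k, E/a/Stay/h.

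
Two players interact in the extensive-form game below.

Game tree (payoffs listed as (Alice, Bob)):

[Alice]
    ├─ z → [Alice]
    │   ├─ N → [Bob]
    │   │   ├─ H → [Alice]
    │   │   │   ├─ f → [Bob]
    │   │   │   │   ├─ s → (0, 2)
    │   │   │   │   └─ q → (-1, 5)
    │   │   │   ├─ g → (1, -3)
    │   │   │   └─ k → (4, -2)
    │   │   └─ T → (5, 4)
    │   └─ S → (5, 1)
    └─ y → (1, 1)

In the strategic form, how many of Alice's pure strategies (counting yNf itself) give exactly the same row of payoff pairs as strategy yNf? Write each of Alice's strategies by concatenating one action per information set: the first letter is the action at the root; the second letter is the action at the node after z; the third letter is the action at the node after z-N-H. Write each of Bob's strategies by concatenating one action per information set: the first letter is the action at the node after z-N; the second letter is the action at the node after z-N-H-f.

6

Row for yNf (columns Hs, Hq, Ts, Tq): (1,1) (1,1) (1,1) (1,1).
Under yNf, Alice's choice at the node after z and at the node after z-N-H can never be reached regardless of what Bob does, so varying those choices leaves every outcome unchanged.
Holding the reachable choices fixed and varying the unreachable ones freely already gives 2 × 3 = 6 equivalent strategies.
No other strategy reproduces this row, so those 6 are the full class: yNf, yNg, yNk, ySf, ySg, ySk.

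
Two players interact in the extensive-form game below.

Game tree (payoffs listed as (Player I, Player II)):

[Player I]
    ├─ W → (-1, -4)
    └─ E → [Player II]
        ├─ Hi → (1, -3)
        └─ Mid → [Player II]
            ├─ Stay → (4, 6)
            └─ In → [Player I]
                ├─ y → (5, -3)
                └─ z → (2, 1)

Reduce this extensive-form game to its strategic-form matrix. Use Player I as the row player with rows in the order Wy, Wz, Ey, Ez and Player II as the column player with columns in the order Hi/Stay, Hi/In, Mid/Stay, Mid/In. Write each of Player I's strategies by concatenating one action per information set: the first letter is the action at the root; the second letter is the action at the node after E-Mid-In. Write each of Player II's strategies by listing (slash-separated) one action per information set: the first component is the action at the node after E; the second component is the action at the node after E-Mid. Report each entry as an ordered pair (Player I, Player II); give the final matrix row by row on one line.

Wy: (-1,-4) (-1,-4) (-1,-4) (-1,-4) | Wz: (-1,-4) (-1,-4) (-1,-4) (-1,-4) | Ey: (1,-3) (1,-3) (4,6) (5,-3) | Ez: (1,-3) (1,-3) (4,6) (2,1)

      Hi/Stay    Hi/In  Mid/Stay   Mid/In
  Wy  (-1,-4)  (-1,-4)  (-1,-4)  (-1,-4)
  Wz  (-1,-4)  (-1,-4)  (-1,-4)  (-1,-4)
  Ey   (1,-3)   (1,-3)    (4,6)   (5,-3)
  Ez   (1,-3)   (1,-3)    (4,6)    (2,1)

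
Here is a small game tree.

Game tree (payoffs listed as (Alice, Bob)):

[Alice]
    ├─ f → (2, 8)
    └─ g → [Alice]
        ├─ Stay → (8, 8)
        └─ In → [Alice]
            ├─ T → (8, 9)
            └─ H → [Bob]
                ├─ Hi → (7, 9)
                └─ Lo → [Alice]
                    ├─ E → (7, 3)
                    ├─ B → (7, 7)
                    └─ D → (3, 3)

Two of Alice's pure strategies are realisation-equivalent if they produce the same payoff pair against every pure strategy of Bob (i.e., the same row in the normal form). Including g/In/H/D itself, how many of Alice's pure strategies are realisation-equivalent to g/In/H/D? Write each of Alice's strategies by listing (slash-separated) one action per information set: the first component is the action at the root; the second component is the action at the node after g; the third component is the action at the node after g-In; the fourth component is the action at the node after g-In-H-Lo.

Row for g/In/H/D (columns Hi, Lo): (7,9) (3,3).
Every one of Alice's information sets is on the play path for some reply by Bob when Alice follows g/In/H/D.
Changing the action at any of them therefore changes at least one column, so only g/In/H/D itself gives this row.

1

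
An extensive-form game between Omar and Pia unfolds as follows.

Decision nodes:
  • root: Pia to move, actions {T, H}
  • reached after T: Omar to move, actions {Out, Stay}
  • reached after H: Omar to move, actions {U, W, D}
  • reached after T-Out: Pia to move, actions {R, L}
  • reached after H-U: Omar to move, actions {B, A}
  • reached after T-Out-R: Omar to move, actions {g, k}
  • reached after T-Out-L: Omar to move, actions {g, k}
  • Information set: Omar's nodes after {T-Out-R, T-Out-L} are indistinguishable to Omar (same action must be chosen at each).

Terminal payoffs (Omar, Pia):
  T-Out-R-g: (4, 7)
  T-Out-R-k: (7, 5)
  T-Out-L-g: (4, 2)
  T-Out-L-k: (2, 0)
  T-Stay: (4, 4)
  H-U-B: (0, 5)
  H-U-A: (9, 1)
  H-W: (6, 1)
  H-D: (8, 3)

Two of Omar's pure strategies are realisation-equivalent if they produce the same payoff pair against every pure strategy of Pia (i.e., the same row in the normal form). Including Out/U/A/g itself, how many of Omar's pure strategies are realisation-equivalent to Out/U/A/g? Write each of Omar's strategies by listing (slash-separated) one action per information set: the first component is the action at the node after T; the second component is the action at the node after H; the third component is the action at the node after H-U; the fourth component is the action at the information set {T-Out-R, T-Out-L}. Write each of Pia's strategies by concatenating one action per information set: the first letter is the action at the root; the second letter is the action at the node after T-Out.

1

Row for Out/U/A/g (columns TR, TL, HR, HL): (4,7) (4,2) (9,1) (9,1).
Every one of Omar's information sets is on the play path for some reply by Pia when Omar follows Out/U/A/g.
Changing the action at any of them therefore changes at least one column, so only Out/U/A/g itself gives this row.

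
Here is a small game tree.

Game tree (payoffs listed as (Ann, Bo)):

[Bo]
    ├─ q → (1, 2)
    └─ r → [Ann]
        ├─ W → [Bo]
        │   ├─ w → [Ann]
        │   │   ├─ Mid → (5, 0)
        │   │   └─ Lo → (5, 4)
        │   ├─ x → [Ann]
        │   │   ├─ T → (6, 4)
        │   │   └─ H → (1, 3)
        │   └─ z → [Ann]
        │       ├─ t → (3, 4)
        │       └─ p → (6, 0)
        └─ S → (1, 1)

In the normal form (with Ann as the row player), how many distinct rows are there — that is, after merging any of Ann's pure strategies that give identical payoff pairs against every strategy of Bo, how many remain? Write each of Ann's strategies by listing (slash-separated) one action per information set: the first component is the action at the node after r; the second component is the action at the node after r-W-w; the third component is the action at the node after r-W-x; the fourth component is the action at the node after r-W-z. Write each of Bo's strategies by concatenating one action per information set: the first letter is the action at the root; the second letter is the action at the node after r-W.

9

Ann has 16 pure strategies: W/Mid/T/t, W/Mid/T/p, W/Mid/H/t, W/Mid/H/p, W/Lo/T/t, W/Lo/T/p, W/Lo/H/t, W/Lo/H/p, S/Mid/T/t, S/Mid/T/p, S/Mid/H/t, S/Mid/H/p, S/Lo/T/t, S/Lo/T/p, S/Lo/H/t, S/Lo/H/p. Columns: qw, qx, qz, rw, rx, rz.
{W/Mid/T/t} → row (1,2) (1,2) (1,2) (5,0) (6,4) (3,4)
{W/Mid/T/p} → row (1,2) (1,2) (1,2) (5,0) (6,4) (6,0)
{W/Mid/H/t} → row (1,2) (1,2) (1,2) (5,0) (1,3) (3,4)
{W/Mid/H/p} → row (1,2) (1,2) (1,2) (5,0) (1,3) (6,0)
{W/Lo/T/t} → row (1,2) (1,2) (1,2) (5,4) (6,4) (3,4)
{W/Lo/T/p} → row (1,2) (1,2) (1,2) (5,4) (6,4) (6,0)
{W/Lo/H/t} → row (1,2) (1,2) (1,2) (5,4) (1,3) (3,4)
{W/Lo/H/p} → row (1,2) (1,2) (1,2) (5,4) (1,3) (6,0)
{S/Mid/T/t, S/Mid/T/p, S/Mid/H/t, S/Mid/H/p, S/Lo/T/t, S/Lo/T/p, S/Lo/H/t, S/Lo/H/p} → row (1,2) (1,2) (1,2) (1,1) (1,1) (1,1)
That's 9 distinct rows out of 16 strategies.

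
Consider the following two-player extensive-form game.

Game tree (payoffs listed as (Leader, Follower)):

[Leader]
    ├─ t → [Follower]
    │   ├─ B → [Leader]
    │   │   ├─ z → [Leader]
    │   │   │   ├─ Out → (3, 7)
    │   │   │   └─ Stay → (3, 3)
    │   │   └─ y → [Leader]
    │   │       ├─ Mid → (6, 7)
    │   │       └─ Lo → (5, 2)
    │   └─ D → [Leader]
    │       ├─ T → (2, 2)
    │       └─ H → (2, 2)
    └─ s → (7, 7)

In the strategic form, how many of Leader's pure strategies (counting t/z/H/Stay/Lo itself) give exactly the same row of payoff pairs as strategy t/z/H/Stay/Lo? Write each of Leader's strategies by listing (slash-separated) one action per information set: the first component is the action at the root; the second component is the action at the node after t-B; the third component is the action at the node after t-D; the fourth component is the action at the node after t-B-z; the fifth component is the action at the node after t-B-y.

4

Row for t/z/H/Stay/Lo (columns B, D): (3,3) (2,2).
Under t/z/H/Stay/Lo, Leader's choice at the node after t-B-y can never be reached regardless of what Follower does, so varying those choices leaves every outcome unchanged.
Holding the reachable choices fixed and varying the unreachable one freely already gives 2 equivalent strategies.
Checking the remaining rows, t/z/T/Stay/Mid, t/z/T/Stay/Lo also happen to give the same payoffs in every column, bringing the total to 4: t/z/T/Stay/Mid, t/z/T/Stay/Lo, t/z/H/Stay/Mid, t/z/H/Stay/Lo.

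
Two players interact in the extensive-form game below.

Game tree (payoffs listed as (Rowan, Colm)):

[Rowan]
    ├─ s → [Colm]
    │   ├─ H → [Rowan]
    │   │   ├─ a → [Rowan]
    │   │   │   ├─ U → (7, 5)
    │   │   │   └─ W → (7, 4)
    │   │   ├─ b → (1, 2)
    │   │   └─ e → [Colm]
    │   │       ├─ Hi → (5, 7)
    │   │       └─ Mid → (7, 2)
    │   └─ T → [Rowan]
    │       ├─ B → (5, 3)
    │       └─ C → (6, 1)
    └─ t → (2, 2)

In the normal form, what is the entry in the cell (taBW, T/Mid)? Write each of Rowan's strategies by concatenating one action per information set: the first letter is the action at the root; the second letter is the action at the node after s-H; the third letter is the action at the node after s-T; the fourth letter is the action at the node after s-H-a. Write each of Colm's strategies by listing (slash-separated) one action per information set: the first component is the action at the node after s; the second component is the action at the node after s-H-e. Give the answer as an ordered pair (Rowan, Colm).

Trace the play path from the root:
  Rowan plays t
→ terminal payoff (2, 2).
(Rowan's choice at the node after s-H is never reached on this path, so it doesn't affect the outcome.)

(2, 2)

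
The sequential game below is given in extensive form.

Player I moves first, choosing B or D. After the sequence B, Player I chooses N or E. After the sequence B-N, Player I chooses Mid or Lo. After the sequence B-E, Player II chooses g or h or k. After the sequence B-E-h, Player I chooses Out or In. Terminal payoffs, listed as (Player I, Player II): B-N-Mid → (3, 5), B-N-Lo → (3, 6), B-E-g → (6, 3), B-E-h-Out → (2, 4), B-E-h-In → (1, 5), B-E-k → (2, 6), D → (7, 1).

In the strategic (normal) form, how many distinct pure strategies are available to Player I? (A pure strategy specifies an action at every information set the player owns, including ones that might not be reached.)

16

Player I owns the root with actions {B, D} — two choices.
Player I owns the node after B with actions {N, E} — two choices.
Player I owns the node after B-N with actions {Mid, Lo} — two choices.
Player I owns the node after B-E-h with actions {Out, In} — two choices.
A pure strategy fixes one action at each information set independently, so the count is the product 2 × 2 × 2 × 2 = 16.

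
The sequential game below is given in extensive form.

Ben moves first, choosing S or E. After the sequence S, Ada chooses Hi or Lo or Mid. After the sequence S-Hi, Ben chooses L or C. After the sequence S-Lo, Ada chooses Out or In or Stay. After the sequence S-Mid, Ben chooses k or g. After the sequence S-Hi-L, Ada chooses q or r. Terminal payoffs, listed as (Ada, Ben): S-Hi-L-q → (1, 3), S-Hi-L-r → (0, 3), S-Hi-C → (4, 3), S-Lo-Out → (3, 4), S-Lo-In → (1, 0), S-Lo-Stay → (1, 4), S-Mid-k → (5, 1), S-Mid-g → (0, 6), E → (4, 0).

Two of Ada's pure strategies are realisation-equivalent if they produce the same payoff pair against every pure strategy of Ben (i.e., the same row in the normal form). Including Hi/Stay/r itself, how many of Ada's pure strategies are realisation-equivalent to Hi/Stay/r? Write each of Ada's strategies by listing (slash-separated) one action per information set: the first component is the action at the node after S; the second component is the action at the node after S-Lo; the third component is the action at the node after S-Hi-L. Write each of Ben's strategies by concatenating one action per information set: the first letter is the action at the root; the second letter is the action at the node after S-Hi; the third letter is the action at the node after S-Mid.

3

Row for Hi/Stay/r (columns SLk, SLg, SCk, SCg, ELk, ELg, ECk, ECg): (0,3) (0,3) (4,3) (4,3) (4,0) (4,0) (4,0) (4,0).
Under Hi/Stay/r, Ada's choice at the node after S-Lo can never be reached regardless of what Ben does, so varying those choices leaves every outcome unchanged.
Holding the reachable choices fixed and varying the unreachable one freely already gives 3 equivalent strategies.
No other strategy reproduces this row, so those 3 are the full class: Hi/Out/r, Hi/In/r, Hi/Stay/r.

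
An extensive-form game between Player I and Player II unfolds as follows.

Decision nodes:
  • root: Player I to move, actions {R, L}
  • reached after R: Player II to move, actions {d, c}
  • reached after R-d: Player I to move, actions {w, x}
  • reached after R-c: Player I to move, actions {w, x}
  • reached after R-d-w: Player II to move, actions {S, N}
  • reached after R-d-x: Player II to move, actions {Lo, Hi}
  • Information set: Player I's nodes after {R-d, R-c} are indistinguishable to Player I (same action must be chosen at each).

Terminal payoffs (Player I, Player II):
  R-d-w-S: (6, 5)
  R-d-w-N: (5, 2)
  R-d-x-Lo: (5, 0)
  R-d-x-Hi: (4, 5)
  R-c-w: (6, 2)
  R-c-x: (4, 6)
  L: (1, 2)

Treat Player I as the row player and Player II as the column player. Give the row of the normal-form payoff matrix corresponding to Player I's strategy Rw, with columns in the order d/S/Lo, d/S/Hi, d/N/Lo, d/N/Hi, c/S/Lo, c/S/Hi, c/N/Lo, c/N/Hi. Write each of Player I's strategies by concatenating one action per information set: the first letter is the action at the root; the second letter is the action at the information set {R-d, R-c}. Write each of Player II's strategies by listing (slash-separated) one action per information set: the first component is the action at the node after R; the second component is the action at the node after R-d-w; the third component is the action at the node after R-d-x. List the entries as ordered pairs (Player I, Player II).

(6,5) (6,5) (5,2) (5,2) (6,2) (6,2) (6,2) (6,2)

vs d/S/Lo: Player I plays R → Player II plays d at [R] → Player I plays w at [R-d] → Player II plays S at [R-d-w] → (6, 5)
vs d/S/Hi: Player I plays R → Player II plays d at [R] → Player I plays w at [R-d] → Player II plays S at [R-d-w] → (6, 5)
vs d/N/Lo: Player I plays R → Player II plays d at [R] → Player I plays w at [R-d] → Player II plays N at [R-d-w] → (5, 2)
vs d/N/Hi: Player I plays R → Player II plays d at [R] → Player I plays w at [R-d] → Player II plays N at [R-d-w] → (5, 2)
vs c/S/Lo: Player I plays R → Player II plays c at [R] → Player I plays w at [R-c] → (6, 2)
vs c/S/Hi: Player I plays R → Player II plays c at [R] → Player I plays w at [R-c] → (6, 2)
vs c/N/Lo: Player I plays R → Player II plays c at [R] → Player I plays w at [R-c] → (6, 2)
vs c/N/Hi: Player I plays R → Player II plays c at [R] → Player I plays w at [R-c] → (6, 2)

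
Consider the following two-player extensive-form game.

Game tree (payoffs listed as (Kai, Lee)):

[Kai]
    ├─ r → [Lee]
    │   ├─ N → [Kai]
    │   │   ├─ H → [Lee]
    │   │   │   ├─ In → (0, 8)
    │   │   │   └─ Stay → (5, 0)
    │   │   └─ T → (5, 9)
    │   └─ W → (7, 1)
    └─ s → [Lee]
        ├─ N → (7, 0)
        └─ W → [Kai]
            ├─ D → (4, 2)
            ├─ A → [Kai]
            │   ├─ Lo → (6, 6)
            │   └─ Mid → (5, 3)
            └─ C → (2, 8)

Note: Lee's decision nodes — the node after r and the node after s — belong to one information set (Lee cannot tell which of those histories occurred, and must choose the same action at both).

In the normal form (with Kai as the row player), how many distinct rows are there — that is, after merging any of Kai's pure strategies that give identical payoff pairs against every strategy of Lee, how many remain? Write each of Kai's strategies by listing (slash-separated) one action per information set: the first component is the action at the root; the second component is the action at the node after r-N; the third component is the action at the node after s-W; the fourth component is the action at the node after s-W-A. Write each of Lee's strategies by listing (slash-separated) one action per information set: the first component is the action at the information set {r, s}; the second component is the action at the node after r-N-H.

Kai has 24 pure strategies: r/H/D/Lo, r/H/D/Mid, r/H/A/Lo, r/H/A/Mid, r/H/C/Lo, r/H/C/Mid, r/T/D/Lo, r/T/D/Mid, r/T/A/Lo, r/T/A/Mid, r/T/C/Lo, r/T/C/Mid, s/H/D/Lo, s/H/D/Mid, s/H/A/Lo, s/H/A/Mid, s/H/C/Lo, s/H/C/Mid, s/T/D/Lo, s/T/D/Mid, s/T/A/Lo, s/T/A/Mid, s/T/C/Lo, s/T/C/Mid. Columns: N/In, N/Stay, W/In, W/Stay.
{r/H/D/Lo, r/H/D/Mid, r/H/A/Lo, r/H/A/Mid, r/H/C/Lo, r/H/C/Mid} → row (0,8) (5,0) (7,1) (7,1)
{r/T/D/Lo, r/T/D/Mid, r/T/A/Lo, r/T/A/Mid, r/T/C/Lo, r/T/C/Mid} → row (5,9) (5,9) (7,1) (7,1)
{s/H/D/Lo, s/H/D/Mid, s/T/D/Lo, s/T/D/Mid} → row (7,0) (7,0) (4,2) (4,2)
{s/H/A/Lo, s/T/A/Lo} → row (7,0) (7,0) (6,6) (6,6)
{s/H/A/Mid, s/T/A/Mid} → row (7,0) (7,0) (5,3) (5,3)
{s/H/C/Lo, s/H/C/Mid, s/T/C/Lo, s/T/C/Mid} → row (7,0) (7,0) (2,8) (2,8)
That's 6 distinct rows out of 24 strategies.

6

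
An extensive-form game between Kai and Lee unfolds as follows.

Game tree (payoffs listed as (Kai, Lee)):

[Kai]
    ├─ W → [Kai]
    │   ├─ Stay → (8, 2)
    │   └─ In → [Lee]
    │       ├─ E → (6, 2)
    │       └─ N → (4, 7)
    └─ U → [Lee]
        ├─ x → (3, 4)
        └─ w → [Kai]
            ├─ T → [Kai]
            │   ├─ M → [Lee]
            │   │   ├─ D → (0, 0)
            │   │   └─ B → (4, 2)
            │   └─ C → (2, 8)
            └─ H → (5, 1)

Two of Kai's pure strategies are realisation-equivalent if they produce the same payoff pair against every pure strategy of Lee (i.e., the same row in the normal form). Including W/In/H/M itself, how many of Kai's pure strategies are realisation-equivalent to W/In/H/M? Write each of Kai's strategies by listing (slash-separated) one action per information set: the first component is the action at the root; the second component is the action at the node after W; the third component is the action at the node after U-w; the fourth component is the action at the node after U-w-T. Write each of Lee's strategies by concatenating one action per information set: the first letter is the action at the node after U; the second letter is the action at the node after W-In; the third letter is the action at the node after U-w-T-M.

4

Row for W/In/H/M (columns xED, xEB, xND, xNB, wED, wEB, wND, wNB): (6,2) (6,2) (4,7) (4,7) (6,2) (6,2) (4,7) (4,7).
Under W/In/H/M, Kai's choice at the node after U-w and at the node after U-w-T can never be reached regardless of what Lee does, so varying those choices leaves every outcome unchanged.
Holding the reachable choices fixed and varying the unreachable ones freely already gives 2 × 2 = 4 equivalent strategies.
No other strategy reproduces this row, so those 4 are the full class: W/In/T/M, W/In/T/C, W/In/H/M, W/In/H/C.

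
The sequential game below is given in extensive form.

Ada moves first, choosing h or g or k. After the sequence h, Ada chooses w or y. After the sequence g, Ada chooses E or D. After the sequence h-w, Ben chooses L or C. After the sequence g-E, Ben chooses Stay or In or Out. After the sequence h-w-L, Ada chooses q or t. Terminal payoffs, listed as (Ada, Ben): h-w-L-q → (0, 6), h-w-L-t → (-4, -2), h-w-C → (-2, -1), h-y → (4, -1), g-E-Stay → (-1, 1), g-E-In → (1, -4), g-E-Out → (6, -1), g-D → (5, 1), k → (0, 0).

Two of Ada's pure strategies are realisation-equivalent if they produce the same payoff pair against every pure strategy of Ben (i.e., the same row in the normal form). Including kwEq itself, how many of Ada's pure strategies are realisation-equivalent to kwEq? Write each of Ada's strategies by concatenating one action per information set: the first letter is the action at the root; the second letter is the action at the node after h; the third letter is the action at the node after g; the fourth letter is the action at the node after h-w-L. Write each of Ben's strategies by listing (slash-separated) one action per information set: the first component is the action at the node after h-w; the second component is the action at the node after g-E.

Row for kwEq (columns L/Stay, L/In, L/Out, C/Stay, C/In, C/Out): (0,0) (0,0) (0,0) (0,0) (0,0) (0,0).
Under kwEq, Ada's choice at the node after h and at the node after g and at the node after h-w-L can never be reached regardless of what Ben does, so varying those choices leaves every outcome unchanged.
Holding the reachable choices fixed and varying the unreachable ones freely already gives 2 × 2 × 2 = 8 equivalent strategies.
No other strategy reproduces this row, so those 8 are the full class: kwEq, kwEt, kwDq, kwDt, kyEq, kyEt, kyDq, kyDt.

8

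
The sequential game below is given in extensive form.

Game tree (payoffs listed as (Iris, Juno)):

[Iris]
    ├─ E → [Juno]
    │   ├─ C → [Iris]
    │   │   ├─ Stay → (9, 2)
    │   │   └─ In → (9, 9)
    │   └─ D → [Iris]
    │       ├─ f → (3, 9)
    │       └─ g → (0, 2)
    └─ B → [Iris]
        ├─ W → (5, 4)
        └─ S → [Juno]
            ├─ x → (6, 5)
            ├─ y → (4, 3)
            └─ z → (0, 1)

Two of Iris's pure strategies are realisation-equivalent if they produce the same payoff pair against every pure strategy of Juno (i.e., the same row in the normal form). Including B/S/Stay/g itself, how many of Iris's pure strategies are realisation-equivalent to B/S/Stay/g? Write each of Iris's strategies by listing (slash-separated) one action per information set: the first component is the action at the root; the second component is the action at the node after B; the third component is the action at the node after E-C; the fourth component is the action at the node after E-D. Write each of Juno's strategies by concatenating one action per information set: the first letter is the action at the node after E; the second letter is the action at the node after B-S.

4

Row for B/S/Stay/g (columns Cx, Cy, Cz, Dx, Dy, Dz): (6,5) (4,3) (0,1) (6,5) (4,3) (0,1).
Under B/S/Stay/g, Iris's choice at the node after E-C and at the node after E-D can never be reached regardless of what Juno does, so varying those choices leaves every outcome unchanged.
Holding the reachable choices fixed and varying the unreachable ones freely already gives 2 × 2 = 4 equivalent strategies.
No other strategy reproduces this row, so those 4 are the full class: B/S/Stay/f, B/S/Stay/g, B/S/In/f, B/S/In/g.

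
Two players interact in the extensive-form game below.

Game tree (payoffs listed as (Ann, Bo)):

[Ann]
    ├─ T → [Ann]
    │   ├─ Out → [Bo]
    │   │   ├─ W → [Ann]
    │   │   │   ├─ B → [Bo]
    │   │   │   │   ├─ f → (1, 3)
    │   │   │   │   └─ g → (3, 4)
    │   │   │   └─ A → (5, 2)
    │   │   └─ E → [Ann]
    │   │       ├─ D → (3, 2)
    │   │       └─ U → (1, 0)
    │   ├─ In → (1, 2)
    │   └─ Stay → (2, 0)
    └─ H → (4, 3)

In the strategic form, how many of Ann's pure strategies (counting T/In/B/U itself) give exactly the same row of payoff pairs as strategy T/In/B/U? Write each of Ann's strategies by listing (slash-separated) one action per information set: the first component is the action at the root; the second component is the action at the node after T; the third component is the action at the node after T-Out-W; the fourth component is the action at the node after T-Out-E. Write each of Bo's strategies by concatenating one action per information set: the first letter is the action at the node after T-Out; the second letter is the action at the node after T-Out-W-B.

Row for T/In/B/U (columns Wf, Wg, Ef, Eg): (1,2) (1,2) (1,2) (1,2).
Under T/In/B/U, Ann's choice at the node after T-Out-W and at the node after T-Out-E can never be reached regardless of what Bo does, so varying those choices leaves every outcome unchanged.
Holding the reachable choices fixed and varying the unreachable ones freely already gives 2 × 2 = 4 equivalent strategies.
No other strategy reproduces this row, so those 4 are the full class: T/In/B/D, T/In/B/U, T/In/A/D, T/In/A/U.

4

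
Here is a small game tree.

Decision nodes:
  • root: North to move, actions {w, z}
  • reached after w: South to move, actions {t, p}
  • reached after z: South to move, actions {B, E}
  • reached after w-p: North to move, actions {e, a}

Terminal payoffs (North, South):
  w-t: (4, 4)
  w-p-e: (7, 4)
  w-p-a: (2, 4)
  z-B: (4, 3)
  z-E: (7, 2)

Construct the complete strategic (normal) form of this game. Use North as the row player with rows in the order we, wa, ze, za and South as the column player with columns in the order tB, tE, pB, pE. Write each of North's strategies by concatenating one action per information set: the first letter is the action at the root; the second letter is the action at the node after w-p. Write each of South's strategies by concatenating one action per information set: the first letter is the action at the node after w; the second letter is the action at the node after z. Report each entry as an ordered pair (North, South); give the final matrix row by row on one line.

we: (4,4) (4,4) (7,4) (7,4) | wa: (4,4) (4,4) (2,4) (2,4) | ze: (4,3) (7,2) (4,3) (7,2) | za: (4,3) (7,2) (4,3) (7,2)

           tB       tE       pB       pE
  we    (4,4)    (4,4)    (7,4)    (7,4)
  wa    (4,4)    (4,4)    (2,4)    (2,4)
  ze    (4,3)    (7,2)    (4,3)    (7,2)
  za    (4,3)    (7,2)    (4,3)    (7,2)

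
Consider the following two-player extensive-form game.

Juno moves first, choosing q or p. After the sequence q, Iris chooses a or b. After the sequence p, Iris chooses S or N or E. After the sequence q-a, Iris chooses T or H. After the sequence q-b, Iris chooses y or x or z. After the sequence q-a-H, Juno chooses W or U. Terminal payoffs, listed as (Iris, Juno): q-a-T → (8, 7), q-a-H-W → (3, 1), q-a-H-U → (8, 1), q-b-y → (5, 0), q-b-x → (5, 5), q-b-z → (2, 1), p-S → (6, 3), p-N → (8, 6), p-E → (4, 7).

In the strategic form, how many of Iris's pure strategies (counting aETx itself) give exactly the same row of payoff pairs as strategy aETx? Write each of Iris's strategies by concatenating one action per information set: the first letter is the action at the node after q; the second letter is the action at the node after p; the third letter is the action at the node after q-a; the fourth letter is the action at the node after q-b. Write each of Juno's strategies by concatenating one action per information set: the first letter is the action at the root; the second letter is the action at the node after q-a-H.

Row for aETx (columns qW, qU, pW, pU): (8,7) (8,7) (4,7) (4,7).
Under aETx, Iris's choice at the node after q-b can never be reached regardless of what Juno does, so varying those choices leaves every outcome unchanged.
Holding the reachable choices fixed and varying the unreachable one freely already gives 3 equivalent strategies.
No other strategy reproduces this row, so those 3 are the full class: aETy, aETx, aETz.

3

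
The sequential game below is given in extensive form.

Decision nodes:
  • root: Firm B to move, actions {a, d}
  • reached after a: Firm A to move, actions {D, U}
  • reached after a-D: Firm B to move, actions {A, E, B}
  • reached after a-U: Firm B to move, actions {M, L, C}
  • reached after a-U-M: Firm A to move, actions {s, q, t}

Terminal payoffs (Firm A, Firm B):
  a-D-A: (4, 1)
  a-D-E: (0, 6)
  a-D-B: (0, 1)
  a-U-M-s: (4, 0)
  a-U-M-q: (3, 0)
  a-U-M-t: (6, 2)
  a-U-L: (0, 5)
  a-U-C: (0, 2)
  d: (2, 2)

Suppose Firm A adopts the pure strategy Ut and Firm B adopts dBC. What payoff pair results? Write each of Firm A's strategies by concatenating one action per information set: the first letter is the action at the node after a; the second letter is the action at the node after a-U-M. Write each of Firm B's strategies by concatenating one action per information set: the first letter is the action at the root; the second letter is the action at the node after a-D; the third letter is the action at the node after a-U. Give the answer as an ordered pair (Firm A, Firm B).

Trace the play path from the root:
  Firm B plays d
→ terminal payoff (2, 2).
(Firm A's choice at the node after a is never reached on this path, so it doesn't affect the outcome.)

(2, 2)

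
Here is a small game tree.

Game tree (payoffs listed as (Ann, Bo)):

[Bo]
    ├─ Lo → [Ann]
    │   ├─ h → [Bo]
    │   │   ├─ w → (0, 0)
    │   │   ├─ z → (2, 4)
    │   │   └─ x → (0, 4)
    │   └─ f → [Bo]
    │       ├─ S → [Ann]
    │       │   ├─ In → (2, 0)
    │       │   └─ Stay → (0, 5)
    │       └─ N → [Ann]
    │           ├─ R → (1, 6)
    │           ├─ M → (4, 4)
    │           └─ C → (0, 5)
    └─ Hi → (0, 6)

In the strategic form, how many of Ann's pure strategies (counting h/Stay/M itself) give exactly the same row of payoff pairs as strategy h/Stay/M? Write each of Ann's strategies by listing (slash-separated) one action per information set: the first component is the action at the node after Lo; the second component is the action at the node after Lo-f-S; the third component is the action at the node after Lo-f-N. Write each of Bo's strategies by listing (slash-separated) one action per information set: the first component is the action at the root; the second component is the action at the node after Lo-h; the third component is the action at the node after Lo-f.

Row for h/Stay/M (columns Lo/w/S, Lo/w/N, Lo/z/S, Lo/z/N, Lo/x/S, Lo/x/N, Hi/w/S, Hi/w/N, Hi/z/S, Hi/z/N, Hi/x/S, Hi/x/N): (0,0) (0,0) (2,4) (2,4) (0,4) (0,4) (0,6) (0,6) (0,6) (0,6) (0,6) (0,6).
Under h/Stay/M, Ann's choice at the node after Lo-f-S and at the node after Lo-f-N can never be reached regardless of what Bo does, so varying those choices leaves every outcome unchanged.
Holding the reachable choices fixed and varying the unreachable ones freely already gives 2 × 3 = 6 equivalent strategies.
No other strategy reproduces this row, so those 6 are the full class: h/In/R, h/In/M, h/In/C, h/Stay/R, h/Stay/M, h/Stay/C.

6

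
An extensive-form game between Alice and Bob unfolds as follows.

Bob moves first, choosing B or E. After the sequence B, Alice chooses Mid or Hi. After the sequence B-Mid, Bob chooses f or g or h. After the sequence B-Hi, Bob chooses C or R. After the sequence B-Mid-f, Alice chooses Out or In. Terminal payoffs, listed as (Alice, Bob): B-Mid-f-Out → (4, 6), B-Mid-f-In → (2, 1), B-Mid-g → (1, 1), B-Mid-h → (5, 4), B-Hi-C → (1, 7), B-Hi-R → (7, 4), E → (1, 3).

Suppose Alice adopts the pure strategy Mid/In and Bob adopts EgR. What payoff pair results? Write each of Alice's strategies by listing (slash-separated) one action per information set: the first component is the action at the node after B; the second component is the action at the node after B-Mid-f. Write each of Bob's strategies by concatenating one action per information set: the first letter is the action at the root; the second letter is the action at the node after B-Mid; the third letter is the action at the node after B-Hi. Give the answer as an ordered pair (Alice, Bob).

(1, 3)

Trace the play path from the root:
  Bob plays E
→ terminal payoff (1, 3).
(Alice's choice at the node after B is never reached on this path, so it doesn't affect the outcome.)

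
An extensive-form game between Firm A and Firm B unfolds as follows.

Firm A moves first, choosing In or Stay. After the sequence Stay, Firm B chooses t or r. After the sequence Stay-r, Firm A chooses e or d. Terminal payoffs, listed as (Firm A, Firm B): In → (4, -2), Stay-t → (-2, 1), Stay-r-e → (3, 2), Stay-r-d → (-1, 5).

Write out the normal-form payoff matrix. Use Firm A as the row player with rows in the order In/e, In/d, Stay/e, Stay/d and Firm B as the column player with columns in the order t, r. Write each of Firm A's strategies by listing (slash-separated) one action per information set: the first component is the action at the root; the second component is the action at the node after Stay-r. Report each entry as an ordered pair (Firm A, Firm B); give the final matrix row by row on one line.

In/e: (4,-2) (4,-2) | In/d: (4,-2) (4,-2) | Stay/e: (-2,1) (3,2) | Stay/d: (-2,1) (-1,5)

Row In/e: t→(4,-2), r→(4,-2)
Row In/d: t→(4,-2), r→(4,-2)
Row Stay/e: t→(-2,1), r→(3,2)
Row Stay/d: t→(-2,1), r→(-1,5)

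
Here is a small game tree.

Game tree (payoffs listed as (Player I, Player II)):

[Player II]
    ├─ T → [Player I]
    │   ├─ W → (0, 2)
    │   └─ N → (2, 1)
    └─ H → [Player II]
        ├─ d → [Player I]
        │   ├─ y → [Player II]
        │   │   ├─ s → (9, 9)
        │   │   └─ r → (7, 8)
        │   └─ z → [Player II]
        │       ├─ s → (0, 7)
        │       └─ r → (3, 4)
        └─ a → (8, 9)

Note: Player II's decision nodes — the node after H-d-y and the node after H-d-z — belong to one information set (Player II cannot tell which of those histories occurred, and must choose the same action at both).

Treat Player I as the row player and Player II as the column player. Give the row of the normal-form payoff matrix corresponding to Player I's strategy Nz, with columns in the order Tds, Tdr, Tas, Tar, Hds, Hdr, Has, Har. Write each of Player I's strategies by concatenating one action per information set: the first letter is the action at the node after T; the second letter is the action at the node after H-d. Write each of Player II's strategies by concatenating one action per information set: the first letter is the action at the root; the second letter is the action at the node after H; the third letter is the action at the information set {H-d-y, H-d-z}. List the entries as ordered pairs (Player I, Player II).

vs Tds: Player II plays T → Player I plays N at [T] → (2, 1)
vs Tdr: Player II plays T → Player I plays N at [T] → (2, 1)
vs Tas: Player II plays T → Player I plays N at [T] → (2, 1)
vs Tar: Player II plays T → Player I plays N at [T] → (2, 1)
vs Hds: Player II plays H → Player II plays d at [H] → Player I plays z at [H-d] → Player II plays s at [H-d-z] → (0, 7)
vs Hdr: Player II plays H → Player II plays d at [H] → Player I plays z at [H-d] → Player II plays r at [H-d-z] → (3, 4)
vs Has: Player II plays H → Player II plays a at [H] → (8, 9)
vs Har: Player II plays H → Player II plays a at [H] → (8, 9)

(2,1) (2,1) (2,1) (2,1) (0,7) (3,4) (8,9) (8,9)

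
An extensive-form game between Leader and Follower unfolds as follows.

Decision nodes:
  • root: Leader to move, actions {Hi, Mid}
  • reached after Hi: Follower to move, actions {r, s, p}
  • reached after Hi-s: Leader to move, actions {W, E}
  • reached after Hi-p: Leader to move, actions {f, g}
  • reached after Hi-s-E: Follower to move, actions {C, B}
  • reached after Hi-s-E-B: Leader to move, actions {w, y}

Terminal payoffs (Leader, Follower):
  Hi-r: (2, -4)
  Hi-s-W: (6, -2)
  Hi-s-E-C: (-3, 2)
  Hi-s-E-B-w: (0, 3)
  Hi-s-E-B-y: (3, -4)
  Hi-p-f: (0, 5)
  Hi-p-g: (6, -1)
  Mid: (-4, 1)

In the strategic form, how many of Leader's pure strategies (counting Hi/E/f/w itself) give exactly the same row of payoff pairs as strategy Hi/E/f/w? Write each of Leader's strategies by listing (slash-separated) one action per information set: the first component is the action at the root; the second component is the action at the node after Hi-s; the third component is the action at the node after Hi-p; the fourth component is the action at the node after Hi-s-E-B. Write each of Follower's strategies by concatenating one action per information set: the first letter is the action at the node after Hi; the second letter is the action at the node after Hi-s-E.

Row for Hi/E/f/w (columns rC, rB, sC, sB, pC, pB): (2,-4) (2,-4) (-3,2) (0,3) (0,5) (0,5).
Every one of Leader's information sets is on the play path for some reply by Follower when Leader follows Hi/E/f/w.
Changing the action at any of them therefore changes at least one column, so only Hi/E/f/w itself gives this row.

1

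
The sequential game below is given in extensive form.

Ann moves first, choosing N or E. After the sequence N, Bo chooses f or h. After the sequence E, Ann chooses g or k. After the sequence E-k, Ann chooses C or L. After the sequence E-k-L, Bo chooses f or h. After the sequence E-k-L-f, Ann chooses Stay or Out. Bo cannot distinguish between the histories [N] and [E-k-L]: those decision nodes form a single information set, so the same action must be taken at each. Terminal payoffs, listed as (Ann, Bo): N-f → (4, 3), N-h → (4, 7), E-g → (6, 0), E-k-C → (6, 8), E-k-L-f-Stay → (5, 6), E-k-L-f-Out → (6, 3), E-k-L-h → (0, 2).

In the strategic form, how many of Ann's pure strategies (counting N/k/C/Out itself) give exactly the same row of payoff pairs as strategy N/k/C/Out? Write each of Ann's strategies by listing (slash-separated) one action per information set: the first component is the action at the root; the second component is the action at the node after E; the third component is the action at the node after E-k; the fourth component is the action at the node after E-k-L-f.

8

Row for N/k/C/Out (columns f, h): (4,3) (4,7).
Under N/k/C/Out, Ann's choice at the node after E and at the node after E-k and at the node after E-k-L-f can never be reached regardless of what Bo does, so varying those choices leaves every outcome unchanged.
Holding the reachable choices fixed and varying the unreachable ones freely already gives 2 × 2 × 2 = 8 equivalent strategies.
No other strategy reproduces this row, so those 8 are the full class: N/g/C/Stay, N/g/C/Out, N/g/L/Stay, N/g/L/Out, N/k/C/Stay, N/k/C/Out, N/k/L/Stay, N/k/L/Out.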